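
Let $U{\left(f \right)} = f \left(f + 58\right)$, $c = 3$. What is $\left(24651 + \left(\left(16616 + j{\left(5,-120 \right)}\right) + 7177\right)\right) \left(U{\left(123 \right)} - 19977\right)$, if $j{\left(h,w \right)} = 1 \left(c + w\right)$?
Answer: $110475522$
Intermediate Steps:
$j{\left(h,w \right)} = 3 + w$ ($j{\left(h,w \right)} = 1 \left(3 + w\right) = 3 + w$)
$U{\left(f \right)} = f \left(58 + f\right)$
$\left(24651 + \left(\left(16616 + j{\left(5,-120 \right)}\right) + 7177\right)\right) \left(U{\left(123 \right)} - 19977\right) = \left(24651 + \left(\left(16616 + \left(3 - 120\right)\right) + 7177\right)\right) \left(123 \left(58 + 123\right) - 19977\right) = \left(24651 + \left(\left(16616 - 117\right) + 7177\right)\right) \left(123 \cdot 181 - 19977\right) = \left(24651 + \left(16499 + 7177\right)\right) \left(22263 - 19977\right) = \left(24651 + 23676\right) 2286 = 48327 \cdot 2286 = 110475522$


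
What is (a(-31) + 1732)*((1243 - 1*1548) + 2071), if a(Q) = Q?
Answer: 3003966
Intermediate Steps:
(a(-31) + 1732)*((1243 - 1*1548) + 2071) = (-31 + 1732)*((1243 - 1*1548) + 2071) = 1701*((1243 - 1548) + 2071) = 1701*(-305 + 2071) = 1701*1766 = 3003966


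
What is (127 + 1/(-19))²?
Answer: 5817744/361 ≈ 16116.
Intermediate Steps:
(127 + 1/(-19))² = (127 - 1/19)² = (2412/19)² = 5817744/361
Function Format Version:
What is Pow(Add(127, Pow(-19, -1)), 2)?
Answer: Rational(5817744, 361) ≈ 16116.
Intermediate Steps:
Pow(Add(127, Pow(-19, -1)), 2) = Pow(Add(127, Rational(-1, 19)), 2) = Pow(Rational(2412, 19), 2) = Rational(5817744, 361)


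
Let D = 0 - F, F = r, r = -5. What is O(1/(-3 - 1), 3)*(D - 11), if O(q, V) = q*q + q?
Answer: 9/8 ≈ 1.1250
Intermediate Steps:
O(q, V) = q + q² (O(q, V) = q² + q = q + q²)
F = -5
D = 5 (D = 0 - 1*(-5) = 0 + 5 = 5)
O(1/(-3 - 1), 3)*(D - 11) = ((1 + 1/(-3 - 1))/(-3 - 1))*(5 - 11) = ((1 + 1/(-4))/(-4))*(-6) = -(1 - ¼)/4*(-6) = -¼*¾*(-6) = -3/16*(-6) = 9/8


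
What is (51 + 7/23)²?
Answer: 1392400/529 ≈ 2632.1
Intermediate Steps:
(51 + 7/23)² = (1180/23)² = 1392400/529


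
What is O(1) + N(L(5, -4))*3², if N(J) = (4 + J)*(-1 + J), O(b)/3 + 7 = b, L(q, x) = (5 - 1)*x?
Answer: 1818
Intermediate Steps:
L(q, x) = 4*x
O(b) = -21 + 3*b
N(J) = (-1 + J)*(4 + J)
O(1) + N(L(5, -4))*3² = (-21 + 3*1) + (-4 + (4*(-4))² + 3*(4*(-4)))*3² = (-21 + 3) + (-4 + (-16)² + 3*(-16))*9 = -18 + (-4 + 256 - 48)*9 = -18 + 204*9 = -18 + 1836 = 1818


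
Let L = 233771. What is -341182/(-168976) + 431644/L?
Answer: 2462837643/637124008 ≈ 3.8656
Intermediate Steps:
-341182/(-168976) + 431644/L = -341182/(-168976) + 431644/233771 = -341182*(-1/168976) + 431644*(1/233771) = 170591/84488 + 13924/7541 = 2462837643/637124008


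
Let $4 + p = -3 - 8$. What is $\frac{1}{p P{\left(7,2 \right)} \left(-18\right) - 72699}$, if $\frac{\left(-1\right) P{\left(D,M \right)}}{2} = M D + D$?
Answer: $- \frac{1}{84039} \approx -1.1899 \cdot 10^{-5}$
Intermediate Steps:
$p = -15$ ($p = -4 - 11 = -15$)
$P{\left(D,M \right)} = - 2 D - 2 D M$ ($P{\left(D,M \right)} = - 2 \left(M D + D\right) = - 2 \left(D M + D\right) = - 2 \left(D + D M\right) = - 2 D - 2 D M$)
$\frac{1}{p P{\left(7,2 \right)} \left(-18\right) - 72699} = \frac{1}{- 15 \left(\left(-2\right) 7 \left(1 + 2\right)\right) \left(-18\right) - 72699} = \frac{1}{- 15 \left(\left(-2\right) 7 \cdot 3\right) \left(-18\right) - 72699} = \frac{1}{\left(-15\right) \left(-42\right) \left(-18\right) - 72699} = \frac{1}{630 \left(-18\right) - 72699} = \frac{1}{-11340 - 72699} = \frac{1}{-84039} = - \frac{1}{84039}$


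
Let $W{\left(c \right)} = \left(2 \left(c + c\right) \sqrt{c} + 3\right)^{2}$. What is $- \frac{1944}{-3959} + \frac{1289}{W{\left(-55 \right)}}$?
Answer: $\frac{- 5169807353 i + 2566080 \sqrt{55}}{3959 \left(- 2661991 i + 1320 \sqrt{55}\right)} \approx 0.49055 + 1.7807 \cdot 10^{-6} i$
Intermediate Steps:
$W{\left(c \right)} = \left(3 + 4 c^{\frac{3}{2}}\right)^{2}$ ($W{\left(c \right)} = \left(2 \cdot 2 c \sqrt{c} + 3\right)^{2} = \left(4 c \sqrt{c} + 3\right)^{2} = \left(4 c^{\frac{3}{2}} + 3\right)^{2} = \left(3 + 4 c^{\frac{3}{2}}\right)^{2}$)
$- \frac{1944}{-3959} + \frac{1289}{W{\left(-55 \right)}} = - \frac{1944}{-3959} + \frac{1289}{\left(3 + 4 \left(-55\right)^{\frac{3}{2}}\right)^{2}} = \left(-1944\right) \left(- \frac{1}{3959}\right) + \frac{1289}{\left(3 + 4 \left(- 55 i \sqrt{55}\right)\right)^{2}} = \frac{1944}{3959} + \frac{1289}{\left(3 - 220 i \sqrt{55}\right)^{2}}$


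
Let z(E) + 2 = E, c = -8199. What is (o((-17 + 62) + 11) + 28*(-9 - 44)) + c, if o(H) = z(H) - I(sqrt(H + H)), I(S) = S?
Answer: -9629 - 4*sqrt(7) ≈ -9639.6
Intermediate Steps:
z(E) = -2 + E
o(H) = -2 + H - sqrt(2)*sqrt(H) (o(H) = (-2 + H) - sqrt(H + H) = (-2 + H) - sqrt(2*H) = (-2 + H) - sqrt(2)*sqrt(H) = -2 + H - sqrt(2)*sqrt(H))
(o((-17 + 62) + 11) + 28*(-9 - 44)) + c = ((-2 + ((-17 + 62) + 11) - sqrt(2)*sqrt((-17 + 62) + 11)) + 28*(-9 - 44)) - 8199 = ((-2 + (45 + 11) - sqrt(2)*sqrt(45 + 11)) + 28*(-53)) - 8199 = ((-2 + 56 - sqrt(2)*sqrt(56)) - 1484) - 8199 = ((-2 + 56 - sqrt(2)*2*sqrt(14)) - 1484) - 8199 = ((-2 + 56 - 4*sqrt(7)) - 1484) - 8199 = ((54 - 4*sqrt(7)) - 1484) - 8199 = (-1430 - 4*sqrt(7)) - 8199 = -9629 - 4*sqrt(7)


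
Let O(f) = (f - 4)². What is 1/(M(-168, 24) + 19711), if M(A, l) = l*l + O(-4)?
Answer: 1/20351 ≈ 4.9138e-5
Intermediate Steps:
O(f) = (-4 + f)²
M(A, l) = 64 + l² (M(A, l) = l*l + (-4 - 4)² = l² + (-8)² = l² + 64 = 64 + l²)
1/(M(-168, 24) + 19711) = 1/((64 + 24²) + 19711) = 1/((64 + 576) + 19711) = 1/(640 + 19711) = 1/20351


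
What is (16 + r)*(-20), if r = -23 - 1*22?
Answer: 580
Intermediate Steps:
r = -45 (r = -23 - 22 = -45)
(16 + r)*(-20) = (16 - 45)*(-20) = -29*(-20) = 580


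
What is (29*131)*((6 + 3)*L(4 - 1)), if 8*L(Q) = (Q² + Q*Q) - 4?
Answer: 239337/4 ≈ 59834.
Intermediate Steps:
L(Q) = -½ + Q²/4 (L(Q) = ((Q² + Q*Q) - 4)/8 = ((Q² + Q²) - 4)/8 = (2*Q² - 4)/8 = (-4 + 2*Q²)/8 = -½ + Q²/4)
(29*131)*((6 + 3)*L(4 - 1)) = (29*131)*((6 + 3)*(-½ + (4 - 1)²/4)) = 3799*(9*(-½ + (¼)*3²)) = 3799*(9*(-½ + (¼)*9)) = 3799*(9*(-½ + 9/4)) = 3799*(9*(7/4)) = 3799*(63/4) = 239337/4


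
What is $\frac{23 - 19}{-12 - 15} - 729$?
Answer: $- \frac{19687}{27} \approx -729.15$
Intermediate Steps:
$\frac{23 - 19}{-12 - 15} - 729 = \frac{4}{-12 - 15} - 729 = \frac{4}{-27} - 729 = 4 \left(- \frac{1}{27}\right) - 729 = - \frac{4}{27} - 729 = - \frac{19687}{27}$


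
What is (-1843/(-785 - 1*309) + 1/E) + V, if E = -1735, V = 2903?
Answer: 5513351781/1898090 ≈ 2904.7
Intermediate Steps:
(-1843/(-785 - 1*309) + 1/E) + V = (-1843/(-785 - 1*309) + 1/(-1735)) + 2903 = (-1843/(-785 - 309) + 1*(-1/1735)) + 2903 = (-1843/(-1094) - 1/1735) + 2903 = (-1843*(-1/1094) - 1/1735) + 2903 = (1843/1094 - 1/1735) + 2903 = 3196511/1898090 + 2903 = 5513351781/1898090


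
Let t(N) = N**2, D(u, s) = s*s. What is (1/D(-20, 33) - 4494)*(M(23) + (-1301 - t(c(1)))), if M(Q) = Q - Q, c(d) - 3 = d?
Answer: 2148450635/363 ≈ 5.9186e+6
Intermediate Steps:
c(d) = 3 + d
D(u, s) = s**2
M(Q) = 0
(1/D(-20, 33) - 4494)*(M(23) + (-1301 - t(c(1)))) = (1/(33**2) - 4494)*(0 + (-1301 - (3 + 1)**2)) = (1/1089 - 4494)*(0 + (-1301 - 1*4**2)) = (1/1089 - 4494)*(0 + (-1301 - 1*16)) = -4893965*(0 + (-1301 - 16))/1089 = -4893965*(0 - 1317)/1089 = -4893965/1089*(-1317) = 2148450635/363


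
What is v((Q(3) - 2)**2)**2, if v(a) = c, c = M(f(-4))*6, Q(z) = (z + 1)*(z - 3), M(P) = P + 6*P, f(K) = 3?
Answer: 15876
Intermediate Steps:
M(P) = 7*P
Q(z) = (1 + z)*(-3 + z)
c = 126 (c = (7*3)*6 = 21*6 = 126)
v(a) = 126
v((Q(3) - 2)**2)**2 = 126**2 = 15876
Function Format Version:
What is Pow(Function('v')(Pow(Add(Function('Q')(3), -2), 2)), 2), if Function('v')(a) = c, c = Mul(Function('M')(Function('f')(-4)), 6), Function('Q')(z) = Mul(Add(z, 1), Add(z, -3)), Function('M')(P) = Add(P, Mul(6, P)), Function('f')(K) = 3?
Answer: 15876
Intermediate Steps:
Function('M')(P) = Mul(7, P)
Function('Q')(z) = Mul(Add(1, z), Add(-3, z))
c = 126 (c = Mul(Mul(7, 3), 6) = Mul(21, 6) = 126)
Function('v')(a) = 126
Pow(Function('v')(Pow(Add(Function('Q')(3), -2), 2)), 2) = Pow(126, 2) = 15876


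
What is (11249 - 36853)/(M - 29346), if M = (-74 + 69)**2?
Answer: 25604/29321 ≈ 0.87323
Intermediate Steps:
M = 25 (M = (-5)**2 = 25)
(11249 - 36853)/(M - 29346) = (11249 - 36853)/(25 - 29346) = -25604/(-29321) = -25604*(-1/29321) = 25604/29321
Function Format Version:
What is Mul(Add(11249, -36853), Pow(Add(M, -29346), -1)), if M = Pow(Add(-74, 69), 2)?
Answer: Rational(25604, 29321) ≈ 0.87323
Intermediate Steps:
M = 25 (M = Pow(-5, 2) = 25)
Mul(Add(11249, -36853), Pow(Add(M, -29346), -1)) = Mul(Add(11249, -36853), Pow(Add(25, -29346), -1)) = Mul(-25604, Pow(-29321, -1)) = Mul(-25604, Rational(-1, 29321)) = Rational(25604, 29321)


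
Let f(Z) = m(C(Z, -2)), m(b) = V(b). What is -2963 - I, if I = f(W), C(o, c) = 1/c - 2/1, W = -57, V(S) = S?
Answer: -5921/2 ≈ -2960.5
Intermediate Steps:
C(o, c) = -2 + 1/c (C(o, c) = 1/c - 2*1 = 1/c - 2 = -2 + 1/c)
m(b) = b
f(Z) = -5/2 (f(Z) = -2 + 1/(-2) = -2 - ½ = -5/2)
I = -5/2 ≈ -2.5000
-2963 - I = -2963 - 1*(-5/2) = -2963 + 5/2 = -5921/2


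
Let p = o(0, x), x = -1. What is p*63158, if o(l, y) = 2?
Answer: 126316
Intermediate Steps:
p = 2
p*63158 = 2*63158 = 126316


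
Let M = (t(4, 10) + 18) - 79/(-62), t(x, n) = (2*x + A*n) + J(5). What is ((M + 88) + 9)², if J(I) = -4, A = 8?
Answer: 154181889/3844 ≈ 40110.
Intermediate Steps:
t(x, n) = -4 + 2*x + 8*n (t(x, n) = (2*x + 8*n) - 4 = -4 + 2*x + 8*n)
M = 6403/62 (M = ((-4 + 2*4 + 8*10) + 18) - 79/(-62) = ((-4 + 8 + 80) + 18) - 79*(-1/62) = (84 + 18) + 79/62 = 102 + 79/62 = 6403/62 ≈ 103.27)
((M + 88) + 9)² = ((6403/62 + 88) + 9)² = (11859/62 + 9)² = (12417/62)² = 154181889/3844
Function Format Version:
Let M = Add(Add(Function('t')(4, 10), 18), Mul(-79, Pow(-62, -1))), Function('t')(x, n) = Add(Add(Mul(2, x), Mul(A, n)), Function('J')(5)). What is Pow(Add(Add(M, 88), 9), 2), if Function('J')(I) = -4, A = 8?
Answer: Rational(154181889, 3844) ≈ 40110.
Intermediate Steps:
Function('t')(x, n) = Add(-4, Mul(2, x), Mul(8, n)) (Function('t')(x, n) = Add(Add(Mul(2, x), Mul(8, n)), -4) = Add(-4, Mul(2, x), Mul(8, n)))
M = Rational(6403, 62) (M = Add(Add(Add(-4, Mul(2, 4), Mul(8, 10)), 18), Mul(-79, Pow(-62, -1))) = Add(Add(Add(-4, 8, 80), 18), Mul(-79, Rational(-1, 62))) = Add(Add(84, 18), Rational(79, 62)) = Add(102, Rational(79, 62)) = Rational(6403, 62) ≈ 103.27)
Pow(Add(Add(M, 88), 9), 2) = Pow(Add(Add(Rational(6403, 62), 88), 9), 2) = Pow(Add(Rational(11859, 62), 9), 2) = Pow(Rational(12417, 62), 2) = Rational(154181889, 3844)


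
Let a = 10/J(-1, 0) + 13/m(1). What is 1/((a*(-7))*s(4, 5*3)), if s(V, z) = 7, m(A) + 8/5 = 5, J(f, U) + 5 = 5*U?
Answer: -17/1519 ≈ -0.011192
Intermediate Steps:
J(f, U) = -5 + 5*U
m(A) = 17/5 (m(A) = -8/5 + 5 = 17/5)
a = 31/17 (a = 10/(-5 + 5*0) + 13/(17/5) = 10/(-5 + 0) + 13*(5/17) = 10/(-5) + 65/17 = 10*(-⅕) + 65/17 = -2 + 65/17 = 31/17 ≈ 1.8235)
1/((a*(-7))*s(4, 5*3)) = 1/(((31/17)*(-7))*7) = 1/(-217/17*7) = 1/(-1519/17) = -17/1519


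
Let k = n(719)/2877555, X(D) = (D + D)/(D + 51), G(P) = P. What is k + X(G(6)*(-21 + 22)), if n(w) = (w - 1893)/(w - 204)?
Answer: 5927740994/28156875675 ≈ 0.21053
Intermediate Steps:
n(w) = (-1893 + w)/(-204 + w)
X(D) = 2*D/(51 + D) (X(D) = (2*D)/(51 + D) = 2*D/(51 + D))
k = -1174/1481940825 (k = ((-1893 + 719)/(-204 + 719))/2877555 = (-1174/515)*(1/2877555) = ((1/515)*(-1174))*(1/2877555) = -1174/515*1/2877555 = -1174/1481940825 ≈ -7.9220e-7)
k + X(G(6)*(-21 + 22)) = -1174/1481940825 + 2*(6*(-21 + 22))/(51 + 6*(-21 + 22)) = -1174/1481940825 + 2*(6*1)/(51 + 6*1) = -1174/1481940825 + 2*6/(51 + 6) = -1174/1481940825 + 2*6/57 = -1174/1481940825 + 2*6*(1/57) = -1174/1481940825 + 4/19 = 5927740994/28156875675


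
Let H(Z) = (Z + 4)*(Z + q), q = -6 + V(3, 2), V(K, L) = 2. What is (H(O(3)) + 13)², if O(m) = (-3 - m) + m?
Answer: 36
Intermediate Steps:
q = -4 (q = -6 + 2 = -4)
O(m) = -3
H(Z) = (-4 + Z)*(4 + Z) (H(Z) = (Z + 4)*(Z - 4) = (4 + Z)*(-4 + Z) = (-4 + Z)*(4 + Z))
(H(O(3)) + 13)² = ((-16 + (-3)²) + 13)² = ((-16 + 9) + 13)² = (-7 + 13)² = 6² = 36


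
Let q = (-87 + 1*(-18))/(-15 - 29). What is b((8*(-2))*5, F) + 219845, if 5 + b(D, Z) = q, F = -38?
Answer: 9673065/44 ≈ 2.1984e+5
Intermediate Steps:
q = 105/44 (q = (-87 - 18)/(-44) = -105*(-1/44) = 105/44 ≈ 2.3864)
b(D, Z) = -115/44 (b(D, Z) = -5 + 105/44 = -115/44)
b((8*(-2))*5, F) + 219845 = -115/44 + 219845 = 9673065/44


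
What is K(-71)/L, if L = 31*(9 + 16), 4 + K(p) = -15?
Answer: -19/775 ≈ -0.024516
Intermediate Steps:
K(p) = -19 (K(p) = -4 - 15 = -19)
L = 775 (L = 31*25 = 775)
K(-71)/L = -19/775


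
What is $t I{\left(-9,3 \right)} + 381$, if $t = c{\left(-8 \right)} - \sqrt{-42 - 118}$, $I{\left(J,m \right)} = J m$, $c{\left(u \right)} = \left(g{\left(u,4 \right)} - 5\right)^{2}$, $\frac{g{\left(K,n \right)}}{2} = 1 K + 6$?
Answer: $-1806 + 108 i \sqrt{10} \approx -1806.0 + 341.53 i$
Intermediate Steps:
$g{\left(K,n \right)} = 12 + 2 K$ ($g{\left(K,n \right)} = 2 \left(1 K + 6\right) = 2 \left(K + 6\right) = 2 \left(6 + K\right) = 12 + 2 K$)
$c{\left(u \right)} = \left(7 + 2 u\right)^{2}$ ($c{\left(u \right)} = \left(\left(12 + 2 u\right) - 5\right)^{2} = \left(7 + 2 u\right)^{2}$)
$t = 81 - 4 i \sqrt{10}$ ($t = \left(7 + 2 \left(-8\right)\right)^{2} - \sqrt{-42 - 118} = \left(7 - 16\right)^{2} - \sqrt{-160} = \left(-9\right)^{2} - 4 i \sqrt{10} = 81 - 4 i \sqrt{10} \approx 81.0 - 12.649 i$)
$t I{\left(-9,3 \right)} + 381 = \left(81 - 4 i \sqrt{10}\right) \left(\left(-9\right) 3\right) + 381 = \left(81 - 4 i \sqrt{10}\right) \left(-27\right) + 381 = \left(-2187 + 108 i \sqrt{10}\right) + 381 = -1806 + 108 i \sqrt{10}$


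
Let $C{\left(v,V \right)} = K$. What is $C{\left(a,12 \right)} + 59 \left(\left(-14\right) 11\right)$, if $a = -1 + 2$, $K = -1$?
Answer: $-9087$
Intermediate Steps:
$a = 1$
$C{\left(v,V \right)} = -1$
$C{\left(a,12 \right)} + 59 \left(\left(-14\right) 11\right) = -1 + 59 \left(\left(-14\right) 11\right) = -1 + 59 \left(-154\right) = -1 - 9086 = -9087$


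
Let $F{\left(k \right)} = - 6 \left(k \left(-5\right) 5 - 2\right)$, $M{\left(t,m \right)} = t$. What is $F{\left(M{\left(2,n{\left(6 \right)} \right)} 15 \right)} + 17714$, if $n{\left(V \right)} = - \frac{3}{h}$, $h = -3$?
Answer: $22226$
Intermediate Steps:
$n{\left(V \right)} = 1$ ($n{\left(V \right)} = - \frac{3}{-3} = \left(-3\right) \left(- \frac{1}{3}\right) = 1$)
$F{\left(k \right)} = 12 + 150 k$ ($F{\left(k \right)} = - 6 \left(- 5 k 5 - 2\right) = - 6 \left(- 25 k - 2\right) = - 6 \left(-2 - 25 k\right) = 12 + 150 k$)
$F{\left(M{\left(2,n{\left(6 \right)} \right)} 15 \right)} + 17714 = \left(12 + 150 \cdot 2 \cdot 15\right) + 17714 = \left(12 + 150 \cdot 30\right) + 17714 = \left(12 + 4500\right) + 17714 = 4512 + 17714 = 22226$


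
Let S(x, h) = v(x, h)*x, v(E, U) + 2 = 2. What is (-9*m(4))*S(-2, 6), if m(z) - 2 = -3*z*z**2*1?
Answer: 0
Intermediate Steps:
v(E, U) = 0 (v(E, U) = -2 + 2 = 0)
S(x, h) = 0 (S(x, h) = 0*x = 0)
m(z) = 2 - 3*z**3 (m(z) = 2 - 3*z*z**2*1 = 2 - 3*z**3*1 = 2 - 3*z**3)
(-9*m(4))*S(-2, 6) = -9*(2 - 3*4**3)*0 = -9*(2 - 3*64)*0 = -9*(2 - 192)*0 = -9*(-190)*0 = 1710*0 = 0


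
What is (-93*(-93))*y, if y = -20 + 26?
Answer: 51894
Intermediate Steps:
y = 6
(-93*(-93))*y = -93*(-93)*6 = 8649*6 = 51894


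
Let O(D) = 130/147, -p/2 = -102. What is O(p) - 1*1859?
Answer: -273143/147 ≈ -1858.1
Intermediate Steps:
p = 204 (p = -2*(-102) = 204)
O(D) = 130/147 (O(D) = 130*(1/147) = 130/147)
O(p) - 1*1859 = 130/147 - 1*1859 = 130/147 - 1859 = -273143/147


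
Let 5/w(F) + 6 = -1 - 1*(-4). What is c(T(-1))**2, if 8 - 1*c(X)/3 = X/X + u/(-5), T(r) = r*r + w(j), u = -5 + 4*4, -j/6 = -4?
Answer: 19044/25 ≈ 761.76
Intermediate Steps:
j = 24 (j = -6*(-4) = 24)
u = 11 (u = -5 + 16 = 11)
w(F) = -5/3 (w(F) = 5/(-6 + (-1 - 1*(-4))) = 5/(-6 + (-1 + 4)) = 5/(-6 + 3) = 5/(-3) = 5*(-1/3) = -5/3)
T(r) = -5/3 + r**2 (T(r) = r*r - 5/3 = r**2 - 5/3 = -5/3 + r**2)
c(X) = 138/5 (c(X) = 24 - 3*(X/X + 11/(-5)) = 24 - 3*(1 + 11*(-1/5)) = 24 - 3*(1 - 11/5) = 24 - 3*(-6/5) = 24 + 18/5 = 138/5)
c(T(-1))**2 = (138/5)**2 = 19044/25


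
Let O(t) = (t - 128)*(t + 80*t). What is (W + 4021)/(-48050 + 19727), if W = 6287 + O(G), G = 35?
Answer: 84449/9441 ≈ 8.9449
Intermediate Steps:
O(t) = 81*t*(-128 + t) (O(t) = (-128 + t)*(81*t) = 81*t*(-128 + t))
W = -257368 (W = 6287 + 81*35*(-128 + 35) = 6287 + 81*35*(-93) = 6287 - 263655 = -257368)
(W + 4021)/(-48050 + 19727) = (-257368 + 4021)/(-48050 + 19727) = -253347/(-28323) = -253347*(-1/28323) = 84449/9441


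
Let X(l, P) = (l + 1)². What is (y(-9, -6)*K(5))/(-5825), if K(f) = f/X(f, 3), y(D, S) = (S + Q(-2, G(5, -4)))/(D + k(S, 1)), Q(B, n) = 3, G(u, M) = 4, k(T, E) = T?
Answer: -1/209700 ≈ -4.7687e-6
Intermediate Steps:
X(l, P) = (1 + l)²
y(D, S) = (3 + S)/(D + S) (y(D, S) = (S + 3)/(D + S) = (3 + S)/(D + S))
K(f) = f/(1 + f)² (K(f) = f/((1 + f)²) = f/(1 + f)²)
(y(-9, -6)*K(5))/(-5825) = (((3 - 6)/(-9 - 6))*(5/(1 + 5)²))/(-5825) = ((-3/(-15))*(5/6²))*(-1/5825) = ((-1/15*(-3))*(5*(1/36)))*(-1/5825) = ((⅕)*(5/36))*(-1/5825) = (1/36)*(-1/5825) = -1/209700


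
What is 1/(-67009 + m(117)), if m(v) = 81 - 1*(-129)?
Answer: -1/66799 ≈ -1.4970e-5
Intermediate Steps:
m(v) = 210 (m(v) = 81 + 129 = 210)
1/(-67009 + m(117)) = 1/(-67009 + 210) = 1/(-66799) = -1/66799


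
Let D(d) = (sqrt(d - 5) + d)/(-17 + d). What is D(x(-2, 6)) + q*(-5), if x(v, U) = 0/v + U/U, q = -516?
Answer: 41279/16 - I/8 ≈ 2579.9 - 0.125*I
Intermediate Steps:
x(v, U) = 1 (x(v, U) = 0 + 1 = 1)
D(d) = (d + sqrt(-5 + d))/(-17 + d) (D(d) = (sqrt(-5 + d) + d)/(-17 + d) = (d + sqrt(-5 + d))/(-17 + d))
D(x(-2, 6)) + q*(-5) = (1 + sqrt(-5 + 1))/(-17 + 1) - 516*(-5) = (1 + sqrt(-4))/(-16) + 2580 = -(1 + 2*I)/16 + 2580 = (-1/16 - I/8) + 2580 = 41279/16 - I/8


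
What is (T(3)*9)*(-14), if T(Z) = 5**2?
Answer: -3150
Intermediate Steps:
T(Z) = 25
(T(3)*9)*(-14) = (25*9)*(-14) = 225*(-14) = -3150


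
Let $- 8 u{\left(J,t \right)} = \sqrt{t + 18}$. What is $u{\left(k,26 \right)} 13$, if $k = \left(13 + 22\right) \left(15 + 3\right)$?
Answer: $- \frac{13 \sqrt{11}}{4} \approx -10.779$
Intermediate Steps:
$k = 630$ ($k = 35 \cdot 18 = 630$)
$u{\left(J,t \right)} = - \frac{\sqrt{18 + t}}{8}$ ($u{\left(J,t \right)} = - \frac{\sqrt{t + 18}}{8} = - \frac{\sqrt{18 + t}}{8}$)
$u{\left(k,26 \right)} 13 = - \frac{\sqrt{18 + 26}}{8} \cdot 13 = - \frac{\sqrt{44}}{8} \cdot 13 = - \frac{2 \sqrt{11}}{8} \cdot 13 = - \frac{\sqrt{11}}{4} \cdot 13 = - \frac{13 \sqrt{11}}{4}$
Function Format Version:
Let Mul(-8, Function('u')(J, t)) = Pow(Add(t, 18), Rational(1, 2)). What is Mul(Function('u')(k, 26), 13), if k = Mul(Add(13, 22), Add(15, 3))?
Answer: Mul(Rational(-13, 4), Pow(11, Rational(1, 2))) ≈ -10.779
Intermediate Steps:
k = 630 (k = Mul(35, 18) = 630)
Function('u')(J, t) = Mul(Rational(-1, 8), Pow(Add(18, t), Rational(1, 2))) (Function('u')(J, t) = Mul(Rational(-1, 8), Pow(Add(t, 18), Rational(1, 2))) = Mul(Rational(-1, 8), Pow(Add(18, t), Rational(1, 2))))
Mul(Function('u')(k, 26), 13) = Mul(Mul(Rational(-1, 8), Pow(Add(18, 26), Rational(1, 2))), 13) = Mul(Mul(Rational(-1, 8), Pow(44, Rational(1, 2))), 13) = Mul(Mul(Rational(-1, 8), Mul(2, Pow(11, Rational(1, 2)))), 13) = Mul(Mul(Rational(-1, 4), Pow(11, Rational(1, 2))), 13) = Mul(Rational(-13, 4), Pow(11, Rational(1, 2)))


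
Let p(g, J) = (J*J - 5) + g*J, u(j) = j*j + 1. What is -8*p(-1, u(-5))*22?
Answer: -113520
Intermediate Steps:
u(j) = 1 + j² (u(j) = j² + 1 = 1 + j²)
p(g, J) = -5 + J² + J*g (p(g, J) = (J² - 5) + J*g = (-5 + J²) + J*g = -5 + J² + J*g)
-8*p(-1, u(-5))*22 = -8*(-5 + (1 + (-5)²)² + (1 + (-5)²)*(-1))*22 = -8*(-5 + (1 + 25)² + (1 + 25)*(-1))*22 = -8*(-5 + 26² + 26*(-1))*22 = -8*(-5 + 676 - 26)*22 = -8*645*22 = -5160*22 = -113520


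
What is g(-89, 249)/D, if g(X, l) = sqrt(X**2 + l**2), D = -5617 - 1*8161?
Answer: -sqrt(69922)/13778 ≈ -0.019192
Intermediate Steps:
D = -13778 (D = -5617 - 8161 = -13778)
g(-89, 249)/D = sqrt((-89)**2 + 249**2)/(-13778) = sqrt(7921 + 62001)*(-1/13778) = sqrt(69922)*(-1/13778) = -sqrt(69922)/13778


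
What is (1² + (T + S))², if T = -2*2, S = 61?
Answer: 3364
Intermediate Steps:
T = -4
(1² + (T + S))² = (1² + (-4 + 61))² = (1 + 57)² = 58² = 3364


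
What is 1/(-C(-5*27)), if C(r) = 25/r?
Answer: 27/5 ≈ 5.4000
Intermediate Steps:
1/(-C(-5*27)) = 1/(-25/((-5*27))) = 1/(-25/(-135)) = 1/(-25*(-1)/135) = 1/(-1*(-5/27)) = 1/(5/27) = 27/5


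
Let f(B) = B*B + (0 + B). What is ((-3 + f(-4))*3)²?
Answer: 729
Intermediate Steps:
f(B) = B + B² (f(B) = B² + B = B + B²)
((-3 + f(-4))*3)² = ((-3 - 4*(1 - 4))*3)² = ((-3 - 4*(-3))*3)² = ((-3 + 12)*3)² = (9*3)² = 27² = 729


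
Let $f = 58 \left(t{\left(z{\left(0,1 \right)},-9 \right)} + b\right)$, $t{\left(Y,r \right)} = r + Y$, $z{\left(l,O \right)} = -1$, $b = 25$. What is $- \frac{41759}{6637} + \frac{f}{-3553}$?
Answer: $- \frac{154143917}{23581261} \approx -6.5367$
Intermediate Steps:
$t{\left(Y,r \right)} = Y + r$
$f = 870$ ($f = 58 \left(\left(-1 - 9\right) + 25\right) = 58 \left(-10 + 25\right) = 58 \cdot 15 = 870$)
$- \frac{41759}{6637} + \frac{f}{-3553} = - \frac{41759}{6637} + \frac{870}{-3553} = \left(-41759\right) \frac{1}{6637} + 870 \left(- \frac{1}{3553}\right) = - \frac{41759}{6637} - \frac{870}{3553} = - \frac{154143917}{23581261}$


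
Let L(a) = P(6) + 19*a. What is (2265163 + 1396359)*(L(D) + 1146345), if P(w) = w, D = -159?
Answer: 4186327948260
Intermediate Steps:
L(a) = 6 + 19*a
(2265163 + 1396359)*(L(D) + 1146345) = (2265163 + 1396359)*((6 + 19*(-159)) + 1146345) = 3661522*((6 - 3021) + 1146345) = 3661522*(-3015 + 1146345) = 3661522*1143330 = 4186327948260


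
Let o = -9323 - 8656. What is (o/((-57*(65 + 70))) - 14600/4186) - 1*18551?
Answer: -99598059446/5368545 ≈ -18552.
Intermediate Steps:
o = -17979
(o/((-57*(65 + 70))) - 14600/4186) - 1*18551 = (-17979*(-1/(57*(65 + 70))) - 14600/4186) - 1*18551 = (-17979/((-57*135)) - 14600*1/4186) - 18551 = (-17979/(-7695) - 7300/2093) - 18551 = (-17979*(-1/7695) - 7300/2093) - 18551 = (5993/2565 - 7300/2093) - 18551 = -6181151/5368545 - 18551 = -99598059446/5368545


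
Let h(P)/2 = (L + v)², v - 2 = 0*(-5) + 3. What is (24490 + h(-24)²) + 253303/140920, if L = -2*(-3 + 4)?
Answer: 3497042183/140920 ≈ 24816.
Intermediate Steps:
L = -2 (L = -2*1 = -2)
v = 5 (v = 2 + (0*(-5) + 3) = 2 + (0 + 3) = 2 + 3 = 5)
h(P) = 18 (h(P) = 2*(-2 + 5)² = 2*3² = 2*9 = 18)
(24490 + h(-24)²) + 253303/140920 = (24490 + 18²) + 253303/140920 = (24490 + 324) + 253303*(1/140920) = 24814 + 253303/140920 = 3497042183/140920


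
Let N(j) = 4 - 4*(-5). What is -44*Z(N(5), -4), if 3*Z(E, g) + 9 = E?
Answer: -220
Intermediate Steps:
N(j) = 24 (N(j) = 4 + 20 = 24)
Z(E, g) = -3 + E/3
-44*Z(N(5), -4) = -44*(-3 + (⅓)*24) = -44*(-3 + 8) = -44*5 = -220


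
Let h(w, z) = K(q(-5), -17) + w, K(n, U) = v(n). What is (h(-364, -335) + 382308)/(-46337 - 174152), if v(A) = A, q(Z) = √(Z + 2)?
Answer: -381944/220489 - I*√3/220489 ≈ -1.7323 - 7.8555e-6*I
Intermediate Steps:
q(Z) = √(2 + Z)
K(n, U) = n
h(w, z) = w + I*√3 (h(w, z) = √(2 - 5) + w = √(-3) + w = I*√3 + w = w + I*√3)
(h(-364, -335) + 382308)/(-46337 - 174152) = ((-364 + I*√3) + 382308)/(-46337 - 174152) = (381944 + I*√3)/(-220489) = (381944 + I*√3)*(-1/220489) = -381944/220489 - I*√3/220489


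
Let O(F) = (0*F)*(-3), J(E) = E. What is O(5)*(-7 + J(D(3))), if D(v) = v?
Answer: 0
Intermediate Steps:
O(F) = 0 (O(F) = 0*(-3) = 0)
O(5)*(-7 + J(D(3))) = 0*(-7 + 3) = 0*(-4) = 0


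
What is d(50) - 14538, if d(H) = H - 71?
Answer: -14559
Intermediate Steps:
d(H) = -71 + H
d(50) - 14538 = (-71 + 50) - 14538 = -21 - 14538 = -14559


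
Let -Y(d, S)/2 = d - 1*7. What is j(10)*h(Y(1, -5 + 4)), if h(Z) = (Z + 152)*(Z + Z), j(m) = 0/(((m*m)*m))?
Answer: 0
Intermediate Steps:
Y(d, S) = 14 - 2*d (Y(d, S) = -2*(d - 1*7) = -2*(d - 7) = -2*(-7 + d) = 14 - 2*d)
j(m) = 0 (j(m) = 0/((m²*m)) = 0/(m³) = 0/m³ = 0)
h(Z) = 2*Z*(152 + Z) (h(Z) = (152 + Z)*(2*Z) = 2*Z*(152 + Z))
j(10)*h(Y(1, -5 + 4)) = 0*(2*(14 - 2*1)*(152 + (14 - 2*1))) = 0*(2*(14 - 2)*(152 + (14 - 2))) = 0*(2*12*(152 + 12)) = 0*(2*12*164) = 0*3936 = 0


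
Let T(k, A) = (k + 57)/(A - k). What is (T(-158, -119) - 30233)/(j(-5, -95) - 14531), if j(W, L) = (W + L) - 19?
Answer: 589594/285675 ≈ 2.0639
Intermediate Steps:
j(W, L) = -19 + L + W (j(W, L) = (L + W) - 19 = -19 + L + W)
T(k, A) = (57 + k)/(A - k)
(T(-158, -119) - 30233)/(j(-5, -95) - 14531) = ((57 - 158)/(-119 - 1*(-158)) - 30233)/((-19 - 95 - 5) - 14531) = (-101/(-119 + 158) - 30233)/(-119 - 14531) = (-101/39 - 30233)/(-14650) = ((1/39)*(-101) - 30233)*(-1/14650) = (-101/39 - 30233)*(-1/14650) = -1179188/39*(-1/14650) = 589594/285675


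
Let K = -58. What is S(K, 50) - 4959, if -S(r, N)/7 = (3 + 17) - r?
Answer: -5505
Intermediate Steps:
S(r, N) = -140 + 7*r (S(r, N) = -7*((3 + 17) - r) = -7*(20 - r) = -140 + 7*r)
S(K, 50) - 4959 = (-140 + 7*(-58)) - 4959 = (-140 - 406) - 4959 = -546 - 4959 = -5505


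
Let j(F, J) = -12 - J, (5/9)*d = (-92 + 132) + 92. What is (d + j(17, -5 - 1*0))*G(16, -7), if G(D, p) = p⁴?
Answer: 2768353/5 ≈ 5.5367e+5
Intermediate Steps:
d = 1188/5 (d = 9*((-92 + 132) + 92)/5 = 9*(40 + 92)/5 = (9/5)*132 = 1188/5 ≈ 237.60)
(d + j(17, -5 - 1*0))*G(16, -7) = (1188/5 + (-12 - (-5 - 1*0)))*(-7)⁴ = (1188/5 + (-12 - (-5 + 0)))*2401 = (1188/5 + (-12 - 1*(-5)))*2401 = (1188/5 + (-12 + 5))*2401 = (1188/5 - 7)*2401 = (1153/5)*2401 = 2768353/5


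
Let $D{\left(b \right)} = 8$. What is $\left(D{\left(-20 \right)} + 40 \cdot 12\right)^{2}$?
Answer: $238144$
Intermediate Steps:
$\left(D{\left(-20 \right)} + 40 \cdot 12\right)^{2} = \left(8 + 40 \cdot 12\right)^{2} = \left(8 + 480\right)^{2} = 488^{2} = 238144$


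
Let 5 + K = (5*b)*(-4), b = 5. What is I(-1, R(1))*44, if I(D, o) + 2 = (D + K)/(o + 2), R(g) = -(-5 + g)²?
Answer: 1716/7 ≈ 245.14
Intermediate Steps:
K = -105 (K = -5 + (5*5)*(-4) = -5 + 25*(-4) = -5 - 100 = -105)
I(D, o) = -2 + (-105 + D)/(2 + o) (I(D, o) = -2 + (D - 105)/(o + 2) = -2 + (-105 + D)/(2 + o))
I(-1, R(1))*44 = ((-109 - 1 - (-2)*(-5 + 1)²)/(2 - (-5 + 1)²))*44 = ((-109 - 1 - (-2)*(-4)²)/(2 - 1*(-4)²))*44 = ((-109 - 1 - (-2)*16)/(2 - 1*16))*44 = ((-109 - 1 - 2*(-16))/(2 - 16))*44 = ((-109 - 1 + 32)/(-14))*44 = -1/14*(-78)*44 = (39/7)*44 = 1716/7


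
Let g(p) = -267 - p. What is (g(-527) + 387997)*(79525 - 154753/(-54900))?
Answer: 565053352006007/18300 ≈ 3.0877e+10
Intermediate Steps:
(g(-527) + 387997)*(79525 - 154753/(-54900)) = ((-267 - 1*(-527)) + 387997)*(79525 - 154753/(-54900)) = ((-267 + 527) + 387997)*(79525 - 154753*(-1/54900)) = (260 + 387997)*(79525 + 154753/54900) = 388257*(4366077253/54900) = 565053352006007/18300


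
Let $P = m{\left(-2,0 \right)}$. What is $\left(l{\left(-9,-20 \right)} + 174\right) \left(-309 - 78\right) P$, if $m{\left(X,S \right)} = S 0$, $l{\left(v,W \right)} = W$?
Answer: $0$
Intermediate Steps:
$m{\left(X,S \right)} = 0$
$P = 0$
$\left(l{\left(-9,-20 \right)} + 174\right) \left(-309 - 78\right) P = \left(-20 + 174\right) \left(-309 - 78\right) 0 = 154 \left(-387\right) 0 = \left(-59598\right) 0 = 0$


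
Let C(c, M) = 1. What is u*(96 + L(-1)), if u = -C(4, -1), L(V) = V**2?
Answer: -97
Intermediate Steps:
u = -1 (u = -1*1 = -1)
u*(96 + L(-1)) = -(96 + (-1)**2) = -(96 + 1) = -1*97 = -97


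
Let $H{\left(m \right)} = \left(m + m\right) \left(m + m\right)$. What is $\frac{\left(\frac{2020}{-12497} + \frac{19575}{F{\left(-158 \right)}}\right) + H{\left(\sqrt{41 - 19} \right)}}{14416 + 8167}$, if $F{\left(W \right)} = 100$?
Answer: $\frac{14176015}{1128879004} \approx 0.012558$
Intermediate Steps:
$H{\left(m \right)} = 4 m^{2}$ ($H{\left(m \right)} = 2 m 2 m = 4 m^{2}$)
$\frac{\left(\frac{2020}{-12497} + \frac{19575}{F{\left(-158 \right)}}\right) + H{\left(\sqrt{41 - 19} \right)}}{14416 + 8167} = \frac{\left(\frac{2020}{-12497} + \frac{19575}{100}\right) + 4 \left(\sqrt{41 - 19}\right)^{2}}{14416 + 8167} = \frac{\left(2020 \left(- \frac{1}{12497}\right) + 19575 \cdot \frac{1}{100}\right) + 4 \left(\sqrt{22}\right)^{2}}{22583} = \left(\left(- \frac{2020}{12497} + \frac{783}{4}\right) + 4 \cdot 22\right) \frac{1}{22583} = \left(\frac{9777071}{49988} + 88\right) \frac{1}{22583} = \frac{14176015}{49988} \cdot \frac{1}{22583} = \frac{14176015}{1128879004}$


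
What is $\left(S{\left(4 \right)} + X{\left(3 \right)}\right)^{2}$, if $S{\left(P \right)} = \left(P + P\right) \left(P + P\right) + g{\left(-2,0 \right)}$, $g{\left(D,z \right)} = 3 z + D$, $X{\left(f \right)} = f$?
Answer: $4225$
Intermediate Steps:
$g{\left(D,z \right)} = D + 3 z$
$S{\left(P \right)} = -2 + 4 P^{2}$ ($S{\left(P \right)} = \left(P + P\right) \left(P + P\right) + \left(-2 + 3 \cdot 0\right) = 2 P 2 P + \left(-2 + 0\right) = 4 P^{2} - 2 = -2 + 4 P^{2}$)
$\left(S{\left(4 \right)} + X{\left(3 \right)}\right)^{2} = \left(\left(-2 + 4 \cdot 4^{2}\right) + 3\right)^{2} = \left(\left(-2 + 4 \cdot 16\right) + 3\right)^{2} = \left(\left(-2 + 64\right) + 3\right)^{2} = \left(62 + 3\right)^{2} = 65^{2} = 4225$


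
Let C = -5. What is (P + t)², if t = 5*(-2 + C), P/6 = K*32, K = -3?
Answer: 373321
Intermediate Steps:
P = -576 (P = 6*(-3*32) = 6*(-96) = -576)
t = -35 (t = 5*(-2 - 5) = 5*(-7) = -35)
(P + t)² = (-576 - 35)² = (-611)² = 373321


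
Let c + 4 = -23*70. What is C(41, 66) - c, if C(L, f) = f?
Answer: 1680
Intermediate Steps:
c = -1614 (c = -4 - 23*70 = -4 - 1610 = -1614)
C(41, 66) - c = 66 - 1*(-1614) = 66 + 1614 = 1680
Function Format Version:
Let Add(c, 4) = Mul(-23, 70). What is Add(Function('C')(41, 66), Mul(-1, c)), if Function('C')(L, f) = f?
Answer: 1680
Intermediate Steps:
c = -1614 (c = Add(-4, Mul(-23, 70)) = Add(-4, -1610) = -1614)
Add(Function('C')(41, 66), Mul(-1, c)) = Add(66, Mul(-1, -1614)) = Add(66, 1614) = 1680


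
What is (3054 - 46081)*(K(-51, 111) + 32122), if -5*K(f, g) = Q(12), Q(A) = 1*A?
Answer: -6910050146/5 ≈ -1.3820e+9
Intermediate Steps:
Q(A) = A
K(f, g) = -12/5 (K(f, g) = -⅕*12 = -12/5)
(3054 - 46081)*(K(-51, 111) + 32122) = (3054 - 46081)*(-12/5 + 32122) = -43027*160598/5 = -6910050146/5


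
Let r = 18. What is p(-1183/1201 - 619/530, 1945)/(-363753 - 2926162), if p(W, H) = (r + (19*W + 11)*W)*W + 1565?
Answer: -357874035665338292779/848479411287629913455000 ≈ -0.00042178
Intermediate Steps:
p(W, H) = 1565 + W*(18 + W*(11 + 19*W)) (p(W, H) = (18 + (19*W + 11)*W)*W + 1565 = (18 + (11 + 19*W)*W)*W + 1565 = (18 + W*(11 + 19*W))*W + 1565 = W*(18 + W*(11 + 19*W)) + 1565 = 1565 + W*(18 + W*(11 + 19*W)))
p(-1183/1201 - 619/530, 1945)/(-363753 - 2926162) = (1565 + 11*(-1183/1201 - 619/530)² + 18*(-1183/1201 - 619/530) + 19*(-1183/1201 - 619/530)³)/(-363753 - 2926162) = (1565 + 11*(-1183*1/1201 - 619*1/530)² + 18*(-1183*1/1201 - 619*1/530) + 19*(-1183*1/1201 - 619*1/530)³)/(-3289915) = (1565 + 11*(-1183/1201 - 619/530)² + 18*(-1183/1201 - 619/530) + 19*(-1183/1201 - 619/530)³)*(-1/3289915) = (1565 + 11*(-1370409/636530)² + 18*(-1370409/636530) + 19*(-1370409/636530)³)*(-1/3289915) = (1565 + 11*(1878020827281/405170440900) - 12333681/318265 + 19*(-2573656643893327929/257903140746077000))*(-1/3289915) = (1565 + 20658229100091/405170440900 - 12333681/318265 - 48899476233973230651/257903140746077000)*(-1/3289915) = (357874035665338292779/257903140746077000)*(-1/3289915) = -357874035665338292779/848479411287629913455000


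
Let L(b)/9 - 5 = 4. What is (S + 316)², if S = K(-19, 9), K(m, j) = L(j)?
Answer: 157609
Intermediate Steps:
L(b) = 81 (L(b) = 45 + 9*4 = 45 + 36 = 81)
K(m, j) = 81
S = 81
(S + 316)² = (81 + 316)² = 397² = 157609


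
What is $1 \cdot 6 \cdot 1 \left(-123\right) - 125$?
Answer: $-863$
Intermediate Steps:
$1 \cdot 6 \cdot 1 \left(-123\right) - 125 = 6 \cdot 1 \left(-123\right) - 125 = 6 \left(-123\right) - 125 = -738 - 125 = -863$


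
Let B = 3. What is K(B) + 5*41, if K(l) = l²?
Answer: 214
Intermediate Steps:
K(B) + 5*41 = 3² + 5*41 = 9 + 205 = 214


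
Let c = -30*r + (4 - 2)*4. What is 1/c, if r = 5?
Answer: -1/142 ≈ -0.0070423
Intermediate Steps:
c = -142 (c = -30*5 + (4 - 2)*4 = -150 + 2*4 = -150 + 8 = -142)
1/c = 1/(-142) = -1/142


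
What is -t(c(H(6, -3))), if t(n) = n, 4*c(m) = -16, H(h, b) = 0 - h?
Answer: 4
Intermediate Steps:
H(h, b) = -h
c(m) = -4 (c(m) = (1/4)*(-16) = -4)
-t(c(H(6, -3))) = -1*(-4) = 4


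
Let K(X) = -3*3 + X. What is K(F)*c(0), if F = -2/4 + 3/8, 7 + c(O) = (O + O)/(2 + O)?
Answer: 511/8 ≈ 63.875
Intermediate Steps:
c(O) = -7 + 2*O/(2 + O) (c(O) = -7 + (O + O)/(2 + O) = -7 + (2*O)/(2 + O) = -7 + 2*O/(2 + O))
F = -1/8 (F = -2*1/4 + 3*(1/8) = -1/2 + 3/8 = -1/8 ≈ -0.12500)
K(X) = -9 + X
K(F)*c(0) = (-9 - 1/8)*((-14 - 5*0)/(2 + 0)) = -73*(-14 + 0)/(8*2) = -73*(-14)/16 = -73/8*(-7) = 511/8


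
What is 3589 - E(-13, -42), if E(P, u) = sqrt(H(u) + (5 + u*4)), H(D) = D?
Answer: 3589 - I*sqrt(205) ≈ 3589.0 - 14.318*I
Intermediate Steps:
E(P, u) = sqrt(5 + 5*u) (E(P, u) = sqrt(u + (5 + u*4)) = sqrt(u + (5 + 4*u)) = sqrt(5 + 5*u))
3589 - E(-13, -42) = 3589 - sqrt(5 + 5*(-42)) = 3589 - sqrt(5 - 210) = 3589 - sqrt(-205) = 3589 - I*sqrt(205)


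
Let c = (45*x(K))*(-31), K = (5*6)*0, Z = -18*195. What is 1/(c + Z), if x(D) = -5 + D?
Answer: 1/3465 ≈ 0.00028860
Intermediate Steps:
Z = -3510
K = 0 (K = 30*0 = 0)
c = 6975 (c = (45*(-5 + 0))*(-31) = (45*(-5))*(-31) = -225*(-31) = 6975)
1/(c + Z) = 1/(6975 - 3510) = 1/3465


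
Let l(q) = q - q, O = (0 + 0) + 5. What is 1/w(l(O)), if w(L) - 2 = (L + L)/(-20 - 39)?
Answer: ½ ≈ 0.50000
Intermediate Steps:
O = 5 (O = 0 + 5 = 5)
l(q) = 0
w(L) = 2 - 2*L/59 (w(L) = 2 + (L + L)/(-20 - 39) = 2 + (2*L)/(-59) = 2 + (2*L)*(-1/59) = 2 - 2*L/59)
1/w(l(O)) = 1/(2 - 2/59*0) = 1/(2 + 0) = 1/2 = ½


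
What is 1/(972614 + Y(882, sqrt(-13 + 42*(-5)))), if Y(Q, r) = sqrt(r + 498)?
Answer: 1/(972614 + sqrt(498 + I*sqrt(223))) ≈ 1.0281e-6 - 0.e-13*I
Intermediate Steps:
Y(Q, r) = sqrt(498 + r)
1/(972614 + Y(882, sqrt(-13 + 42*(-5)))) = 1/(972614 + sqrt(498 + sqrt(-13 + 42*(-5)))) = 1/(972614 + sqrt(498 + sqrt(-13 - 210))) = 1/(972614 + sqrt(498 + sqrt(-223))) = 1/(972614 + sqrt(498 + I*sqrt(223)))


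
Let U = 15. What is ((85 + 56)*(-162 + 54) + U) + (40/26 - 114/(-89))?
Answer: -17598179/1157 ≈ -15210.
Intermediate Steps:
((85 + 56)*(-162 + 54) + U) + (40/26 - 114/(-89)) = ((85 + 56)*(-162 + 54) + 15) + (40/26 - 114/(-89)) = (141*(-108) + 15) + (40*(1/26) - 114*(-1/89)) = (-15228 + 15) + (20/13 + 114/89) = -15213 + 3262/1157 = -17598179/1157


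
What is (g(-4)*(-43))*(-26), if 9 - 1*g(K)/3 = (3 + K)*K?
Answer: 16770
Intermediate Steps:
g(K) = 27 - 3*K*(3 + K) (g(K) = 27 - 3*(3 + K)*K = 27 - 3*K*(3 + K))
(g(-4)*(-43))*(-26) = ((27 - 9*(-4) - 3*(-4)**2)*(-43))*(-26) = ((27 + 36 - 3*16)*(-43))*(-26) = ((27 + 36 - 48)*(-43))*(-26) = (15*(-43))*(-26) = -645*(-26) = 16770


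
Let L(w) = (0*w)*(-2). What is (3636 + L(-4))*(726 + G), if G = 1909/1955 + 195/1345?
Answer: 60450797952/22865 ≈ 2.6438e+6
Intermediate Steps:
L(w) = 0 (L(w) = 0*(-2) = 0)
G = 25642/22865 (G = 1909*(1/1955) + 195*(1/1345) = 83/85 + 39/269 = 25642/22865 ≈ 1.1215)
(3636 + L(-4))*(726 + G) = (3636 + 0)*(726 + 25642/22865) = 3636*(16625632/22865) = 60450797952/22865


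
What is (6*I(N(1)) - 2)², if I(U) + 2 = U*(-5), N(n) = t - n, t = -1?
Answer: 2116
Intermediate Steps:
N(n) = -1 - n
I(U) = -2 - 5*U (I(U) = -2 + U*(-5) = -2 - 5*U)
(6*I(N(1)) - 2)² = (6*(-2 - 5*(-1 - 1*1)) - 2)² = (6*(-2 - 5*(-1 - 1)) - 2)² = (6*(-2 - 5*(-2)) - 2)² = (6*(-2 + 10) - 2)² = (6*8 - 2)² = (48 - 2)² = 46² = 2116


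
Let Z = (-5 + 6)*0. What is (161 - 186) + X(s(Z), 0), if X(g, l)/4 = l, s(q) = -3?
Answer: -25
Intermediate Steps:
Z = 0 (Z = 1*0 = 0)
X(g, l) = 4*l
(161 - 186) + X(s(Z), 0) = (161 - 186) + 4*0 = -25 + 0 = -25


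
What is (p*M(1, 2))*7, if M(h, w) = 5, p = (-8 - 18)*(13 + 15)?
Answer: -25480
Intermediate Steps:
p = -728 (p = -26*28 = -728)
(p*M(1, 2))*7 = -728*5*7 = -3640*7 = -25480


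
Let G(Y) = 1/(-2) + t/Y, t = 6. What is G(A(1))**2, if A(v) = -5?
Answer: 289/100 ≈ 2.8900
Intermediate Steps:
G(Y) = -1/2 + 6/Y (G(Y) = 1/(-2) + 6/Y = 1*(-1/2) + 6/Y = -1/2 + 6/Y)
G(A(1))**2 = ((1/2)*(12 - 1*(-5))/(-5))**2 = ((1/2)*(-1/5)*(12 + 5))**2 = ((1/2)*(-1/5)*17)**2 = (-17/10)**2 = 289/100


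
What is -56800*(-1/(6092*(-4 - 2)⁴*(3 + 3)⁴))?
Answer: 1775/319756896 ≈ 5.5511e-6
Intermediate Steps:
-56800*(-1/(6092*(-4 - 2)⁴*(3 + 3)⁴)) = -56800/((6*(-6))⁴*(-6092)) = -56800/((-36)⁴*(-6092)) = -56800/(1679616*(-6092)) = -56800/(-10232220672) = -56800*(-1/10232220672) = 1775/319756896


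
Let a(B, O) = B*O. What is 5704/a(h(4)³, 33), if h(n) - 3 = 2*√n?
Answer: 5704/11319 ≈ 0.50393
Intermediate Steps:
h(n) = 3 + 2*√n
5704/a(h(4)³, 33) = 5704/(((3 + 2*√4)³*33)) = 5704/(((3 + 2*2)³*33)) = 5704/(((3 + 4)³*33)) = 5704/((7³*33)) = 5704/((343*33)) = 5704/11319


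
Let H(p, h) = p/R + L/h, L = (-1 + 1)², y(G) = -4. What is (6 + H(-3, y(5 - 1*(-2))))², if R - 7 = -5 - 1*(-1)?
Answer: 25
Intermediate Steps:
R = 3 (R = 7 + (-5 - 1*(-1)) = 7 + (-5 + 1) = 7 - 4 = 3)
L = 0 (L = 0² = 0)
H(p, h) = p/3 (H(p, h) = p/3 + 0/h = p*(⅓) + 0 = p/3 + 0 = p/3)
(6 + H(-3, y(5 - 1*(-2))))² = (6 + (⅓)*(-3))² = (6 - 1)² = 5² = 25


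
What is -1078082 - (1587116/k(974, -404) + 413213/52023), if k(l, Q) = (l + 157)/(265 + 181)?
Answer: -33419114994299/19612671 ≈ -1.7040e+6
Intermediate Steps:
k(l, Q) = 157/446 + l/446 (k(l, Q) = (157 + l)/446 = (157 + l)*(1/446) = 157/446 + l/446)
-1078082 - (1587116/k(974, -404) + 413213/52023) = -1078082 - (1587116/(157/446 + (1/446)*974) + 413213/52023) = -1078082 - (1587116/(157/446 + 487/223) + 413213*(1/52023)) = -1078082 - (1587116/(1131/446) + 413213/52023) = -1078082 - (1587116*(446/1131) + 413213/52023) = -1078082 - (707853736/1131 + 413213/52023) = -1078082 - 1*12275047417277/19612671 = -1078082 - 12275047417277/19612671 = -33419114994299/19612671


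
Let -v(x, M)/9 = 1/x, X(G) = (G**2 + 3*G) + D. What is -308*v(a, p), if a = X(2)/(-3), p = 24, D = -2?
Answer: -2079/2 ≈ -1039.5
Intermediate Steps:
X(G) = -2 + G**2 + 3*G (X(G) = (G**2 + 3*G) - 2 = -2 + G**2 + 3*G)
a = -8/3 (a = (-2 + 2**2 + 3*2)/(-3) = (-2 + 4 + 6)*(-1/3) = 8*(-1/3) = -8/3 ≈ -2.6667)
v(x, M) = -9/x
-308*v(a, p) = -(-2772)/(-8/3) = -(-2772)*(-3)/8 = -308*27/8 = -2079/2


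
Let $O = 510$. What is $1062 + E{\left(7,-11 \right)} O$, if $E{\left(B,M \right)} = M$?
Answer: $-4548$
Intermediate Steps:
$1062 + E{\left(7,-11 \right)} O = 1062 - 5610 = -4548$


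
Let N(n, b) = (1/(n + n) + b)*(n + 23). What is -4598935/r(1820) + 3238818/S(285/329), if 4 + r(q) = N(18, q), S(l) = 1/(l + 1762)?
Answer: 5045949466148178258/883765393 ≈ 5.7096e+9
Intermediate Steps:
S(l) = 1/(1762 + l)
N(n, b) = (23 + n)*(b + 1/(2*n)) (N(n, b) = (1/(2*n) + b)*(23 + n) = (b + 1/(2*n))*(23 + n) = (23 + n)*(b + 1/(2*n)))
r(q) = -103/36 + 41*q (r(q) = -4 + (½ + 23*q + (23/2)/18 + q*18) = -4 + (½ + 23*q + (23/2)*(1/18) + 18*q) = -4 + (½ + 23*q + 23/36 + 18*q) = -4 + (41/36 + 41*q) = -103/36 + 41*q)
-4598935/r(1820) + 3238818/S(285/329) = -4598935/(-103/36 + 41*1820) + 3238818/(1/(1762 + 285/329)) = -4598935/(-103/36 + 74620) + 3238818/(1/(1762 + 285*(1/329))) = -4598935/2686217/36 + 3238818/(1/(1762 + 285/329)) = -4598935*36/2686217 + 3238818/(1/(579983/329)) = -165561660/2686217 + 3238818/(329/579983) = -165561660/2686217 + 3238818*(579983/329) = -165561660/2686217 + 1878459380094/329 = 5045949466148178258/883765393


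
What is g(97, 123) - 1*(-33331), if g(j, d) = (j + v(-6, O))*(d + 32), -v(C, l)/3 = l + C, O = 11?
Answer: 46041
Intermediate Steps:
v(C, l) = -3*C - 3*l (v(C, l) = -3*(l + C) = -3*(C + l) = -3*C - 3*l)
g(j, d) = (-15 + j)*(32 + d) (g(j, d) = (j + (-3*(-6) - 3*11))*(d + 32) = (j + (18 - 33))*(32 + d) = (j - 15)*(32 + d) = (-15 + j)*(32 + d))
g(97, 123) - 1*(-33331) = (-480 - 15*123 + 32*97 + 123*97) - 1*(-33331) = (-480 - 1845 + 3104 + 11931) + 33331 = 12710 + 33331 = 46041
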